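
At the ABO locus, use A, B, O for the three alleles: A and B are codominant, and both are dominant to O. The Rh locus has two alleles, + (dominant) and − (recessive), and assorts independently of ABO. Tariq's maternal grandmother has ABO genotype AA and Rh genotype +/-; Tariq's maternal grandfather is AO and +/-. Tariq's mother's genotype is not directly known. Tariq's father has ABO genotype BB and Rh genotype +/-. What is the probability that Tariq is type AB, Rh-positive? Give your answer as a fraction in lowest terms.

9/16

Tariq's mother's ABO genotype from AA × AO: 1/2 AA, 1/2 AO.
Crossing each possibility with the father BB and summing P(type AB): 1/2·1 + 1/2·1/2 = 3/4.
Similarly for Rh via the mother's Rh distribution: P(Rh+) = 3/4.
Independent loci: 3/4 × 3/4 = 9/16.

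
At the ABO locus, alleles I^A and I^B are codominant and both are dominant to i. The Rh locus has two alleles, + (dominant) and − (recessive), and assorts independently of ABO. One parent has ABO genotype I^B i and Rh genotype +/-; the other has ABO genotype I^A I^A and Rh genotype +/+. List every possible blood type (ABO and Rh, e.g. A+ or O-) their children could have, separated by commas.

Gametes from I^B i × I^A I^A give offspring ABO genotypes I^A I^B, I^A i, i.e. phenotypes A, AB.
Rh cross +/- × +/+ → phenotypes Rh+.
Combining independently: A+, AB+.

A+, AB+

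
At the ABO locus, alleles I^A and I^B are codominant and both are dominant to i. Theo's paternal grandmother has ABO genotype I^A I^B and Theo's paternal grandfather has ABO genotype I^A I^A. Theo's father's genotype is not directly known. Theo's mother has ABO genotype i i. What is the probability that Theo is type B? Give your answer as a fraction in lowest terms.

Theo's father's ABO genotype from I^A I^B × I^A I^A: 1/2 I^A I^A, 1/2 I^A I^B.
Crossing each possibility with the mother i i and summing P(type B): 1/2·0 + 1/2·1/2 = 1/4.

1/4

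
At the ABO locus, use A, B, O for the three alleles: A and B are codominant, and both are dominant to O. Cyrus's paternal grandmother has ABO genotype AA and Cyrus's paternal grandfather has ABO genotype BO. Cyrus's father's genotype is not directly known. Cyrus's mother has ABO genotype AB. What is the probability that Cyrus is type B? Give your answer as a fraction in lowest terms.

Cyrus's father's ABO genotype from AA × BO: 1/2 AB, 1/2 AO.
Crossing each possibility with the mother AB and summing P(type B): 1/2·1/4 + 1/2·1/4 = 1/4.

1/4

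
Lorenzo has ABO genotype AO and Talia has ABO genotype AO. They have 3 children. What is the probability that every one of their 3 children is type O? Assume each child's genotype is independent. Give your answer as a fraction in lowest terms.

1/64

ABO cross AO × AO → 1/4 O, 3/4 A.
So P(type O) = 1/4 per child.
All 3 independent: (1/4)^3 = 1/64.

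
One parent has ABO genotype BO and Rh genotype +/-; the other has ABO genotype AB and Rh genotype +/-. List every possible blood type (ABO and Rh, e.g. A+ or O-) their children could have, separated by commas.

A+, A-, B+, B-, AB+, AB-

Gametes from BO × AB give offspring ABO genotypes AB, AO, BB, BO, i.e. phenotypes A, B, AB.
Rh cross +/- × +/- → phenotypes Rh+, Rh-.
Combining independently: A+, A-, B+, B-, AB+, AB-.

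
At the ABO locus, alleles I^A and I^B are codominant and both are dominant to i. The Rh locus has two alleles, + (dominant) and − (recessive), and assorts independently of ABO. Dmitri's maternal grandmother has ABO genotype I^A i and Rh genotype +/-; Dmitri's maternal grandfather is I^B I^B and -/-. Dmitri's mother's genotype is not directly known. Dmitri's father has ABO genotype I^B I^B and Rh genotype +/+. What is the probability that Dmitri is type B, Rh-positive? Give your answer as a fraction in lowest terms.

3/4

Dmitri's mother's ABO genotype from I^A i × I^B I^B: 1/2 I^A I^B, 1/2 I^B i.
Crossing each possibility with the father I^B I^B and summing P(type B): 1/2·1/2 + 1/2·1 = 3/4.
Similarly for Rh via the mother's Rh distribution: P(Rh+) = 1.
Independent loci: 3/4 × 1 = 3/4.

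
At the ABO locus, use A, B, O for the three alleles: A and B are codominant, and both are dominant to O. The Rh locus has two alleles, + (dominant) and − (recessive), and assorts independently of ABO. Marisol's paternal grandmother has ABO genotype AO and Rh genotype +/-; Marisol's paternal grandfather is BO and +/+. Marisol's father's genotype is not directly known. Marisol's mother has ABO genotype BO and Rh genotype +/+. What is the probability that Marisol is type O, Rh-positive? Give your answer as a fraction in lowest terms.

1/4

Marisol's father's ABO genotype from AO × BO: 1/4 AB, 1/4 AO, 1/4 BO, 1/4 OO.
Crossing each possibility with the mother BO and summing P(type O): 1/4·0 + 1/4·1/4 + 1/4·1/4 + 1/4·1/2 = 1/4.
Similarly for Rh via the father's Rh distribution: P(Rh+) = 1.
Independent loci: 1/4 × 1 = 1/4.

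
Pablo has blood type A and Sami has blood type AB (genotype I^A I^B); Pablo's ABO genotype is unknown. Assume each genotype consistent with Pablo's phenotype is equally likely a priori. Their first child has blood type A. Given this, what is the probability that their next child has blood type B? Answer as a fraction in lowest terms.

1/8

Possible genotypes: Pablo ∈ {I^A I^A, I^A i}; Sami ∈ {I^A I^B}.
Weight each parental genotype pair by prior × P(type-A child):
  I^A I^A × I^A I^B: posterior weight 1/2; P(next child type B) = 0.
  I^A i × I^A I^B: posterior weight 1/2; P(next child type B) = 1/4.
Weighted sum = 1/8.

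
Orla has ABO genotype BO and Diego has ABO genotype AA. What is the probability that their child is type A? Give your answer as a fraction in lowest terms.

1/2

ABO cross BO × AA → offspring phenotypes: 1/2 A, 1/2 AB.
So P(type A) = 1/2.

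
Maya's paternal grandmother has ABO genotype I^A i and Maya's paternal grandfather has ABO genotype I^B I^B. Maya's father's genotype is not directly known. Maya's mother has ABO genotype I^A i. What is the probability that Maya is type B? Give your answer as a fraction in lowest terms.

Maya's father's ABO genotype from I^A i × I^B I^B: 1/2 I^A I^B, 1/2 I^B i.
Crossing each possibility with the mother I^A i and summing P(type B): 1/2·1/4 + 1/2·1/4 = 1/4.

1/4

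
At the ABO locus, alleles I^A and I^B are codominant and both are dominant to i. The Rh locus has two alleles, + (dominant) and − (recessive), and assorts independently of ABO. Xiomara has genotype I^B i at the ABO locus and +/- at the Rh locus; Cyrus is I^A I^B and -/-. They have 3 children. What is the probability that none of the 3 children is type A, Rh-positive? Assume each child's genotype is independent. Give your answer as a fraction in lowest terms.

343/512

ABO cross I^B i × I^A I^B → 1/4 A, 1/2 B, 1/4 AB.
Rh cross +/- × -/- → 1/2 Rh+, 1/2 Rh-; so P(type A, Rh-positive) = 1/4 × 1/2 = 1/8 per child.
P(not type A, Rh-positive) = 7/8 for one child; (7/8)^3 = 343/512.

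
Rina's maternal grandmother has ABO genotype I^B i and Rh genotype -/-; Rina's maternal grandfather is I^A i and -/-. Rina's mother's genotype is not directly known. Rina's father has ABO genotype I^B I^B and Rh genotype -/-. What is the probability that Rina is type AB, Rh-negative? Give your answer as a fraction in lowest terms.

Rina's mother's ABO genotype from I^B i × I^A i: 1/4 I^A I^B, 1/4 I^A i, 1/4 I^B i, 1/4 i i.
Crossing each possibility with the father I^B I^B and summing P(type AB): 1/4·1/2 + 1/4·1/2 + 1/4·0 + 1/4·0 = 1/4.
Similarly for Rh via the mother's Rh distribution: P(Rh-) = 1.
Independent loci: 1/4 × 1 = 1/4.

1/4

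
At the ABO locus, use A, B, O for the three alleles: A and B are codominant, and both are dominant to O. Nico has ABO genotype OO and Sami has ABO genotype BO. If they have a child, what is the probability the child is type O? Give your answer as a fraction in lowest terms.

1/2

ABO cross OO × BO → offspring phenotypes: 1/2 O, 1/2 B.
So P(type O) = 1/2.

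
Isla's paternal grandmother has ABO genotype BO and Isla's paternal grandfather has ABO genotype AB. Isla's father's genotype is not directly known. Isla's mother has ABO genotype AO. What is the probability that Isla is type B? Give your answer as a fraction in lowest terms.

Isla's father's ABO genotype from BO × AB: 1/4 AB, 1/4 AO, 1/4 BB, 1/4 BO.
Crossing each possibility with the mother AO and summing P(type B): 1/4·1/4 + 1/4·0 + 1/4·1/2 + 1/4·1/4 = 1/4.

1/4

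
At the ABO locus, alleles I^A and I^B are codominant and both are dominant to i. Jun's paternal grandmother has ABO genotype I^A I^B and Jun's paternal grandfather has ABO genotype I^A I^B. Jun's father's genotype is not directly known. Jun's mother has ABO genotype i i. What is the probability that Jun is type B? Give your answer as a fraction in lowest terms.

1/2

Jun's father's ABO genotype from I^A I^B × I^A I^B: 1/4 I^A I^A, 1/2 I^A I^B, 1/4 I^B I^B.
Crossing each possibility with the mother i i and summing P(type B): 1/4·0 + 1/2·1/2 + 1/4·1 = 1/2.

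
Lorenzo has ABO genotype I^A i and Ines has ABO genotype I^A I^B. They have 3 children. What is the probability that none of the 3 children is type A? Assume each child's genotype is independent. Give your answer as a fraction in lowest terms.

ABO cross I^A i × I^A I^B → 1/2 A, 1/4 B, 1/4 AB.
So P(type A) = 1/2 per child.
P(not type A) = 1/2 for one child; (1/2)^3 = 1/8.

1/8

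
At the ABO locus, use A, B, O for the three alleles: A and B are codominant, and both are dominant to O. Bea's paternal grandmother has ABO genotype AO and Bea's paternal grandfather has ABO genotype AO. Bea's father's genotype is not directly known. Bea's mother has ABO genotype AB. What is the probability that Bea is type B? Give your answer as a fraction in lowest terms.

Bea's father's ABO genotype from AO × AO: 1/4 AA, 1/2 AO, 1/4 OO.
Crossing each possibility with the mother AB and summing P(type B): 1/4·0 + 1/2·1/4 + 1/4·1/2 = 1/4.

1/4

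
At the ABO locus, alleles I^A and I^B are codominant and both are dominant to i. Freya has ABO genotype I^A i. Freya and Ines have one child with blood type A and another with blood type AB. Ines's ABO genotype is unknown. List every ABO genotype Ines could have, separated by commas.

For each candidate genotype of Ines, check whether crossing it with I^A i can produce every observed child phenotype.
  I^A I^A → possible child types {A} ✗
  I^A I^B → possible child types {A, B, AB} ✓
  I^A i → possible child types {O, A} ✗
  I^B I^B → possible child types {B, AB} ✗
  I^B i → possible child types {O, A, B, AB} ✓
  i i → possible child types {O, A} ✗

I^A I^B, I^B i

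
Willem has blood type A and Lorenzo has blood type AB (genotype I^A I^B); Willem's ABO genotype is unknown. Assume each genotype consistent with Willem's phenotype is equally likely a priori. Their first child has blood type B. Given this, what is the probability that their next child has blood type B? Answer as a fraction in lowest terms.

1/4

Possible genotypes: Willem ∈ {I^A I^A, I^A i}; Lorenzo ∈ {I^A I^B}.
Weight each parental genotype pair by prior × P(type-B child):
  I^A i × I^A I^B: posterior weight 1; P(next child type B) = 1/4.
Weighted sum = 1/4.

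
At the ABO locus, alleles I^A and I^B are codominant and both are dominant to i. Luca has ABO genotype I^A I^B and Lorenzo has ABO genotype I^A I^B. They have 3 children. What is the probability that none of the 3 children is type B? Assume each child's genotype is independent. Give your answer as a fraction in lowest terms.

ABO cross I^A I^B × I^A I^B → 1/4 A, 1/4 B, 1/2 AB.
So P(type B) = 1/4 per child.
P(not type B) = 3/4 for one child; (3/4)^3 = 27/64.

27/64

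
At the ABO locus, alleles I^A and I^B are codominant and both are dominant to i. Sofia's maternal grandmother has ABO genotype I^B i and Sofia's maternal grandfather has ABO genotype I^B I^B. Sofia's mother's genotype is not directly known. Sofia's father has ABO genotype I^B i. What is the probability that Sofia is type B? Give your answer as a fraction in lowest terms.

7/8

Sofia's mother's ABO genotype from I^B i × I^B I^B: 1/2 I^B I^B, 1/2 I^B i.
Crossing each possibility with the father I^B i and summing P(type B): 1/2·1 + 1/2·3/4 = 7/8.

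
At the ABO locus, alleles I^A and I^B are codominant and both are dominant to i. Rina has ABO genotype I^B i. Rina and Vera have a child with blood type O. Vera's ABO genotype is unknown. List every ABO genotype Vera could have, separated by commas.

I^A i, I^B i, i i

For each candidate genotype of Vera, check whether crossing it with I^B i can produce every observed child phenotype.
  I^A I^A → possible child types {A, AB} ✗
  I^A I^B → possible child types {A, B, AB} ✗
  I^A i → possible child types {O, A, B, AB} ✓
  I^B I^B → possible child types {B} ✗
  I^B i → possible child types {O, B} ✓
  i i → possible child types {O, B} ✓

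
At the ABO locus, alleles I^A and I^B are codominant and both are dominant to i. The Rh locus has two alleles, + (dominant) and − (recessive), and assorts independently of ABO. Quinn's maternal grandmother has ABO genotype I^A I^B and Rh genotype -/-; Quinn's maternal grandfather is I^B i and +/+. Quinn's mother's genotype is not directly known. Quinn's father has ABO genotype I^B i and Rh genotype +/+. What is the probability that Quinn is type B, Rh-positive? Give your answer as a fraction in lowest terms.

5/8

Quinn's mother's ABO genotype from I^A I^B × I^B i: 1/4 I^A I^B, 1/4 I^A i, 1/4 I^B I^B, 1/4 I^B i.
Crossing each possibility with the father I^B i and summing P(type B): 1/4·1/2 + 1/4·1/4 + 1/4·1 + 1/4·3/4 = 5/8.
Similarly for Rh via the mother's Rh distribution: P(Rh+) = 1.
Independent loci: 5/8 × 1 = 5/8.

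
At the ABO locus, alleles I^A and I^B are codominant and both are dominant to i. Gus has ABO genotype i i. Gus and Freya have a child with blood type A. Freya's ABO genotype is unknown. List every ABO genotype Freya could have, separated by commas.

For each candidate genotype of Freya, check whether crossing it with i i can produce every observed child phenotype.
  I^A I^A → possible child types {A} ✓
  I^A I^B → possible child types {A, B} ✓
  I^A i → possible child types {O, A} ✓
  I^B I^B → possible child types {B} ✗
  I^B i → possible child types {O, B} ✗
  i i → possible child types {O} ✗

I^A I^A, I^A I^B, I^A i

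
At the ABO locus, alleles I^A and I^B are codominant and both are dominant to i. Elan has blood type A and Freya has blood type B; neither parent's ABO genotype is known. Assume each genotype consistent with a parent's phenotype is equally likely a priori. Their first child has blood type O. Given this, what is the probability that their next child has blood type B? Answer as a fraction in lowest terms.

Possible genotypes: Elan ∈ {I^A I^A, I^A i}; Freya ∈ {I^B I^B, I^B i}.
Weight each parental genotype pair by prior × P(type-O child):
  I^A i × I^B i: posterior weight 1; P(next child type B) = 1/4.
Weighted sum = 1/4.

1/4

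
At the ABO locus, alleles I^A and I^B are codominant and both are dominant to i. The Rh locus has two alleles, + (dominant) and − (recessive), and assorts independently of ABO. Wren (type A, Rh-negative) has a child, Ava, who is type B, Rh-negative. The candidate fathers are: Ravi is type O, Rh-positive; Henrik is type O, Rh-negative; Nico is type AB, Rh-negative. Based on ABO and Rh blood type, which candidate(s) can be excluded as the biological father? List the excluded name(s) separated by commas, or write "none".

Ravi, Henrik

A candidate is excluded only if no genotype consistent with his phenotype could produce a type B, Rh-negative child with a type A, Rh-negative mother.
Ravi (type O, Rh+): no genotype consistent with that phenotype can produce a type-B Rh- child with a type-A mother.
Henrik (type O, Rh-): no genotype consistent with that phenotype can produce a type-B Rh- child with a type-A mother.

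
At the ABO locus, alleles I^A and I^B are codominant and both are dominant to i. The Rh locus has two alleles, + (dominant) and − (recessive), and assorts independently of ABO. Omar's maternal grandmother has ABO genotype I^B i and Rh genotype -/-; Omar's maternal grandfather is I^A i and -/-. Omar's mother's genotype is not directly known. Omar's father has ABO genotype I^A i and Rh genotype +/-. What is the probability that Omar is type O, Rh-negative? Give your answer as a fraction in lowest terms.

1/8

Omar's mother's ABO genotype from I^B i × I^A i: 1/4 I^A I^B, 1/4 I^A i, 1/4 I^B i, 1/4 i i.
Crossing each possibility with the father I^A i and summing P(type O): 1/4·0 + 1/4·1/4 + 1/4·1/4 + 1/4·1/2 = 1/4.
Similarly for Rh via the mother's Rh distribution: P(Rh-) = 1/2.
Independent loci: 1/4 × 1/2 = 1/8.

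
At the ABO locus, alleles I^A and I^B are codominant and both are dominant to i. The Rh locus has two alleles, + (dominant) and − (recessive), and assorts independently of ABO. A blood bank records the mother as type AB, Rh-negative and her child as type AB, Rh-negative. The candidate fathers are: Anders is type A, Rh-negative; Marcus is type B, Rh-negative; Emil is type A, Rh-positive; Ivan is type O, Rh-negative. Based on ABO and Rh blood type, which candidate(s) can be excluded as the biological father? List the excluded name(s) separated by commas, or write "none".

A candidate is excluded only if no genotype consistent with his phenotype could produce a type AB, Rh-negative child with a type AB, Rh-negative mother.
Ivan (type O, Rh-): no genotype consistent with that phenotype can produce a type-AB Rh- child with a type-AB mother.

Ivan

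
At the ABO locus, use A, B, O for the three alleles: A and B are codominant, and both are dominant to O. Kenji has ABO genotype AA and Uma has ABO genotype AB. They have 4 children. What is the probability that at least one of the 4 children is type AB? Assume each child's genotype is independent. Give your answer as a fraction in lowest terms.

ABO cross AA × AB → 1/2 A, 1/2 AB.
So P(type AB) = 1/2 per child.
P(none) = (1/2)^4 = 1/16; P(at least one) = 1 − 1/16 = 15/16.

15/16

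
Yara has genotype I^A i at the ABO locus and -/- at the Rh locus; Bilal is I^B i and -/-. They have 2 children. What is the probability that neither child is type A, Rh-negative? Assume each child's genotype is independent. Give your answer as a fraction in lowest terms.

ABO cross I^A i × I^B i → 1/4 O, 1/4 A, 1/4 B, 1/4 AB.
Rh cross -/- × -/- → 1 Rh-; so P(type A, Rh-negative) = 1/4 × 1 = 1/4 per child.
P(not type A, Rh-negative) = 3/4 for one child; (3/4)^2 = 9/16.

9/16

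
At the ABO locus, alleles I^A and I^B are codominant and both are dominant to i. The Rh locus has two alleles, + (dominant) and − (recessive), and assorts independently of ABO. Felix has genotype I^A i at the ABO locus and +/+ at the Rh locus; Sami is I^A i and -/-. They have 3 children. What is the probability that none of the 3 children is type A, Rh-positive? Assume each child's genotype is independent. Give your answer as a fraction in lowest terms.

ABO cross I^A i × I^A i → 1/4 O, 3/4 A.
Rh cross +/+ × -/- → 1 Rh+; so P(type A, Rh-positive) = 3/4 × 1 = 3/4 per child.
P(not type A, Rh-positive) = 1/4 for one child; (1/4)^3 = 1/64.

1/64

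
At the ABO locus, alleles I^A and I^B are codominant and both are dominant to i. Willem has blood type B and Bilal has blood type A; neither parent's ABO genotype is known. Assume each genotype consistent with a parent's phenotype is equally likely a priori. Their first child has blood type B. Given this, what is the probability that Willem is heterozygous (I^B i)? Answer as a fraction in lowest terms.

Possible genotypes: Willem ∈ {I^B I^B, I^B i}; Bilal ∈ {I^A I^A, I^A i}.
Weight each parental genotype pair by prior × P(type-B child):
  I^B I^B × I^A i: posterior weight 2/3.
  I^B i × I^A i: posterior weight 1/3.
Sum the posterior weight over pairs where Willem is I^B i: 1/3.

1/3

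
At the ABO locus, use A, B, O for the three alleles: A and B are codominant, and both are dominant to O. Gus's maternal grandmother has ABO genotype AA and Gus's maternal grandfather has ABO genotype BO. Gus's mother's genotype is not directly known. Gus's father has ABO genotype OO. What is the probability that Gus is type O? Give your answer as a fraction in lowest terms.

Gus's mother's ABO genotype from AA × BO: 1/2 AB, 1/2 AO.
Crossing each possibility with the father OO and summing P(type O): 1/2·0 + 1/2·1/2 = 1/4.

1/4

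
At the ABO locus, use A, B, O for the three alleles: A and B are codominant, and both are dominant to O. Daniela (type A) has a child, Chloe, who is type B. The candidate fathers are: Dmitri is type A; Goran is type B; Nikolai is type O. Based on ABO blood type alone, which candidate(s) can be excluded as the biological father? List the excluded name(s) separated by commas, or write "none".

Dmitri, Nikolai

A candidate is excluded only if no genotype consistent with his phenotype could produce a type B child with a type A mother.
Dmitri (type A): no genotype consistent with that phenotype can produce a type-B child with a type-A mother.
Nikolai (type O): no genotype consistent with that phenotype can produce a type-B child with a type-A mother.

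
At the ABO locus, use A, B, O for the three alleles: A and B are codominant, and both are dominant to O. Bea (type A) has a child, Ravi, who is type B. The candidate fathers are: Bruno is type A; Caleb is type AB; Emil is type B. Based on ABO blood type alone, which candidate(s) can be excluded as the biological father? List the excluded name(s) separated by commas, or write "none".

Bruno

A candidate is excluded only if no genotype consistent with his phenotype could produce a type B child with a type A mother.
Bruno (type A): no genotype consistent with that phenotype can produce a type-B child with a type-A mother.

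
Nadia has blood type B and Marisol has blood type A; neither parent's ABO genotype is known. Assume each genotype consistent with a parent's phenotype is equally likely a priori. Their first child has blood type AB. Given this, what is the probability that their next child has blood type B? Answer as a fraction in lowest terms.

5/36

Possible genotypes: Nadia ∈ {BB, BO}; Marisol ∈ {AA, AO}.
Weight each parental genotype pair by prior × P(type-AB child):
  BB × AA: posterior weight 4/9; P(next child type B) = 0.
  BB × AO: posterior weight 2/9; P(next child type B) = 1/2.
  BO × AA: posterior weight 2/9; P(next child type B) = 0.
  BO × AO: posterior weight 1/9; P(next child type B) = 1/4.
Weighted sum = 5/36.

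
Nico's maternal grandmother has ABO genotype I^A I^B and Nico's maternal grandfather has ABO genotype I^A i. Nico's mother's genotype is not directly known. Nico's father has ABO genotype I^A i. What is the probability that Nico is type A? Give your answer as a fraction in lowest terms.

5/8

Nico's mother's ABO genotype from I^A I^B × I^A i: 1/4 I^A I^A, 1/4 I^A I^B, 1/4 I^A i, 1/4 I^B i.
Crossing each possibility with the father I^A i and summing P(type A): 1/4·1 + 1/4·1/2 + 1/4·3/4 + 1/4·1/4 = 5/8.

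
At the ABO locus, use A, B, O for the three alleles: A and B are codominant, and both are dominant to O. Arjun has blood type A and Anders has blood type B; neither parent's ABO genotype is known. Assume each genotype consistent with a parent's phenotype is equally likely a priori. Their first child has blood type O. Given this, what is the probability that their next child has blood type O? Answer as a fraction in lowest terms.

1/4

Possible genotypes: Arjun ∈ {AA, AO}; Anders ∈ {BB, BO}.
Weight each parental genotype pair by prior × P(type-O child):
  AO × BO: posterior weight 1; P(next child type O) = 1/4.
Weighted sum = 1/4.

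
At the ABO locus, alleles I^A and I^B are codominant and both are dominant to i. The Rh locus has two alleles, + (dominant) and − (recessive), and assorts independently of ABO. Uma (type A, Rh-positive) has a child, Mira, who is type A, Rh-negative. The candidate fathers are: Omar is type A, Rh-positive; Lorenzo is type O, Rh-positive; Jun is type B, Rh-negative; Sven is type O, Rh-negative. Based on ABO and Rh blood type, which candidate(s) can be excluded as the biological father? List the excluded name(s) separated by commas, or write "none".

none

A candidate is excluded only if no genotype consistent with his phenotype could produce a type A, Rh-negative child with a type A, Rh-positive mother.
Every candidate has at least one consistent genotype combination, so none can be excluded.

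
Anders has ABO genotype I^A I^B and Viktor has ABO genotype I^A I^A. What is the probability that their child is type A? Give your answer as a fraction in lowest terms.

1/2

ABO cross I^A I^B × I^A I^A → offspring phenotypes: 1/2 A, 1/2 AB.
So P(type A) = 1/2.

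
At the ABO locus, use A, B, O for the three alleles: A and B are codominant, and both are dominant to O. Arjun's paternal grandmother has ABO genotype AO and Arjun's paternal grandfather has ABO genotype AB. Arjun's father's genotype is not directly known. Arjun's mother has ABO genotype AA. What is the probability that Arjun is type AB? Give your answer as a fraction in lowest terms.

Arjun's father's ABO genotype from AO × AB: 1/4 AA, 1/4 AB, 1/4 AO, 1/4 BO.
Crossing each possibility with the mother AA and summing P(type AB): 1/4·0 + 1/4·1/2 + 1/4·0 + 1/4·1/2 = 1/4.

1/4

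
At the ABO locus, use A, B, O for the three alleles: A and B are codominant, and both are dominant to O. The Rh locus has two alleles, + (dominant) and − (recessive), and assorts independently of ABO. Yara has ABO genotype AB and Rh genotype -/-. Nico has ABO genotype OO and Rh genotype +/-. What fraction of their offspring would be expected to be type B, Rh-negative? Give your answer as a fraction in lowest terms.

1/4

ABO cross AB × OO → offspring phenotypes: 1/2 A, 1/2 B.
Rh cross -/- × +/- → 1/2 Rh+, 1/2 Rh-.
Independent loci: P(type B, Rh-negative) = 1/2 × 1/2 = 1/4.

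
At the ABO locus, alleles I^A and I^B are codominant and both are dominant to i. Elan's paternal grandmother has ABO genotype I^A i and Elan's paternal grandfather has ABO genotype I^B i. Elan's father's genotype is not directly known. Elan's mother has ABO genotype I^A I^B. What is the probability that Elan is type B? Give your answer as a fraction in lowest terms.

Elan's father's ABO genotype from I^A i × I^B i: 1/4 I^A I^B, 1/4 I^A i, 1/4 I^B i, 1/4 i i.
Crossing each possibility with the mother I^A I^B and summing P(type B): 1/4·1/4 + 1/4·1/4 + 1/4·1/2 + 1/4·1/2 = 3/8.

3/8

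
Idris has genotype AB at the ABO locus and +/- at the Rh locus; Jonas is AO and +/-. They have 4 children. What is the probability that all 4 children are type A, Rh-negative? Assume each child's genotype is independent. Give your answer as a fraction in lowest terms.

ABO cross AB × AO → 1/2 A, 1/4 B, 1/4 AB.
Rh cross +/- × +/- → 3/4 Rh+, 1/4 Rh-; so P(type A, Rh-negative) = 1/2 × 1/4 = 1/8 per child.
All 4 independent: (1/8)^4 = 1/4096.

1/4096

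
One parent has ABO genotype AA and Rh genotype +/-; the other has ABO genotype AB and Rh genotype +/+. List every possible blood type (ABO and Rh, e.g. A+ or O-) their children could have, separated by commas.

A+, AB+

Gametes from AA × AB give offspring ABO genotypes AA, AB, i.e. phenotypes A, AB.
Rh cross +/- × +/+ → phenotypes Rh+.
Combining independently: A+, AB+.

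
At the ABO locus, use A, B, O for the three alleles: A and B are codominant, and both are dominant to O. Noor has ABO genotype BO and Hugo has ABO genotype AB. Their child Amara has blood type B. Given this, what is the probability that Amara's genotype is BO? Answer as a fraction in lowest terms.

1/2

Cross BO × AB → 1/4 AB, 1/4 AO, 1/4 BB, 1/4 BO.
Type-B genotypes among offspring: BB (1/4), BO (1/4); total 1/2.
P(BO | type B) = (1/4) / (1/2) = 1/2.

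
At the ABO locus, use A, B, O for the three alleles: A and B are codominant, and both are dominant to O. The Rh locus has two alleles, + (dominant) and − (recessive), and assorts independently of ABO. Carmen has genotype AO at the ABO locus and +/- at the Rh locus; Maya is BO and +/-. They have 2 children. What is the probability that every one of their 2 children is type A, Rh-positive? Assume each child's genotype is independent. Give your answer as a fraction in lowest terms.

9/256

ABO cross AO × BO → 1/4 O, 1/4 A, 1/4 B, 1/4 AB.
Rh cross +/- × +/- → 3/4 Rh+, 1/4 Rh-; so P(type A, Rh-positive) = 1/4 × 3/4 = 3/16 per child.
All 2 independent: (3/16)^2 = 9/256.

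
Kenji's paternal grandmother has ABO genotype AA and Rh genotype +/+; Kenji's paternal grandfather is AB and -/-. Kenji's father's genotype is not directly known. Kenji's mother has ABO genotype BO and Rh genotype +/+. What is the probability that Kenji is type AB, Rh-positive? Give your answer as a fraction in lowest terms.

Kenji's father's ABO genotype from AA × AB: 1/2 AA, 1/2 AB.
Crossing each possibility with the mother BO and summing P(type AB): 1/2·1/2 + 1/2·1/4 = 3/8.
Similarly for Rh via the father's Rh distribution: P(Rh+) = 1.
Independent loci: 3/8 × 1 = 3/8.

3/8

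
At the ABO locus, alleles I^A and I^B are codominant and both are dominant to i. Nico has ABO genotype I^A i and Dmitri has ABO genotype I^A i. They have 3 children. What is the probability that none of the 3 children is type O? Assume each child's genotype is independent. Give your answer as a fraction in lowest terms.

ABO cross I^A i × I^A i → 1/4 O, 3/4 A.
So P(type O) = 1/4 per child.
P(not type O) = 3/4 for one child; (3/4)^3 = 27/64.

27/64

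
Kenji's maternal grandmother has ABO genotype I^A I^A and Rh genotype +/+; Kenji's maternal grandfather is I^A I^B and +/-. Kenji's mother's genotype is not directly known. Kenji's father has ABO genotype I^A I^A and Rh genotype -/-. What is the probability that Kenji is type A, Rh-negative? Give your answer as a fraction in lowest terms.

3/16

Kenji's mother's ABO genotype from I^A I^A × I^A I^B: 1/2 I^A I^A, 1/2 I^A I^B.
Crossing each possibility with the father I^A I^A and summing P(type A): 1/2·1 + 1/2·1/2 = 3/4.
Similarly for Rh via the mother's Rh distribution: P(Rh-) = 1/4.
Independent loci: 3/4 × 1/4 = 3/16.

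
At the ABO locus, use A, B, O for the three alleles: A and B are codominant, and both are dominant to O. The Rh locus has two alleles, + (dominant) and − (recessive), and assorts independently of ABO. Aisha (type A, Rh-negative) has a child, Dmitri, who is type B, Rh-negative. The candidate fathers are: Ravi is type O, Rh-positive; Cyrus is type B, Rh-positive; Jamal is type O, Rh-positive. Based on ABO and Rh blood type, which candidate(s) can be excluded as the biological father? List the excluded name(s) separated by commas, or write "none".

A candidate is excluded only if no genotype consistent with his phenotype could produce a type B, Rh-negative child with a type A, Rh-negative mother.
Ravi (type O, Rh+): no genotype consistent with that phenotype can produce a type-B Rh- child with a type-A mother.
Jamal (type O, Rh+): no genotype consistent with that phenotype can produce a type-B Rh- child with a type-A mother.

Ravi, Jamal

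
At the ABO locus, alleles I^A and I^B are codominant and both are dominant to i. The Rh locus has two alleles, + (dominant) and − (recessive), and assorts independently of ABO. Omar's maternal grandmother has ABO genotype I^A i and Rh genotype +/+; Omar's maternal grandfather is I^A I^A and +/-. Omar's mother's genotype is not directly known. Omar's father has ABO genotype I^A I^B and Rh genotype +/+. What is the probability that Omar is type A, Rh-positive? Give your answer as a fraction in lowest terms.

1/2

Omar's mother's ABO genotype from I^A i × I^A I^A: 1/2 I^A I^A, 1/2 I^A i.
Crossing each possibility with the father I^A I^B and summing P(type A): 1/2·1/2 + 1/2·1/2 = 1/2.
Similarly for Rh via the mother's Rh distribution: P(Rh+) = 1.
Independent loci: 1/2 × 1 = 1/2.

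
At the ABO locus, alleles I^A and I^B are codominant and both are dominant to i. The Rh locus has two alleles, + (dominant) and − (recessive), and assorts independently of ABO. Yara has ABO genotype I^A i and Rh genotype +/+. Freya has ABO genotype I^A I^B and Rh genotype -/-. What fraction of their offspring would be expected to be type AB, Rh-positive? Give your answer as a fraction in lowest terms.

ABO cross I^A i × I^A I^B → offspring phenotypes: 1/2 A, 1/4 B, 1/4 AB.
Rh cross +/+ × -/- → 1 Rh+.
Independent loci: P(type AB, Rh-positive) = 1/4 × 1 = 1/4.

1/4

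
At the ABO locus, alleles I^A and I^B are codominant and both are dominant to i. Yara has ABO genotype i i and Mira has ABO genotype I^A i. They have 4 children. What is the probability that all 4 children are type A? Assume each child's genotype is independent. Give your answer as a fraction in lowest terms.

ABO cross i i × I^A i → 1/2 O, 1/2 A.
So P(type A) = 1/2 per child.
All 4 independent: (1/2)^4 = 1/16.

1/16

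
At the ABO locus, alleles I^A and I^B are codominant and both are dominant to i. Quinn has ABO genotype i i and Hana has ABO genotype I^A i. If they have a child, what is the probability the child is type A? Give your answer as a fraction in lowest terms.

1/2

ABO cross i i × I^A i → offspring phenotypes: 1/2 O, 1/2 A.
So P(type A) = 1/2.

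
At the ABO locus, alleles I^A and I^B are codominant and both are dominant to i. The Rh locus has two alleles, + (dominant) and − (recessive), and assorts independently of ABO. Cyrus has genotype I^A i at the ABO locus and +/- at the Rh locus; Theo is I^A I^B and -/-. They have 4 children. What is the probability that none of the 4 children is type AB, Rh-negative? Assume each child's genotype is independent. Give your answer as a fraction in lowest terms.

ABO cross I^A i × I^A I^B → 1/2 A, 1/4 B, 1/4 AB.
Rh cross +/- × -/- → 1/2 Rh+, 1/2 Rh-; so P(type AB, Rh-negative) = 1/4 × 1/2 = 1/8 per child.
P(not type AB, Rh-negative) = 7/8 for one child; (7/8)^4 = 2401/4096.

2401/4096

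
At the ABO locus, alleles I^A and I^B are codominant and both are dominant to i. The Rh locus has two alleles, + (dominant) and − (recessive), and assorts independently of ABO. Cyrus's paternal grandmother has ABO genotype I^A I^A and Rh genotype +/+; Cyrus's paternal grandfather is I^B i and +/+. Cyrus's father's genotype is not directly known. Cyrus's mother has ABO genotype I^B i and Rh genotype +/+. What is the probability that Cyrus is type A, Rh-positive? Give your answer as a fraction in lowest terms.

1/4

Cyrus's father's ABO genotype from I^A I^A × I^B i: 1/2 I^A I^B, 1/2 I^A i.
Crossing each possibility with the mother I^B i and summing P(type A): 1/2·1/4 + 1/2·1/4 = 1/4.
Similarly for Rh via the father's Rh distribution: P(Rh+) = 1.
Independent loci: 1/4 × 1 = 1/4.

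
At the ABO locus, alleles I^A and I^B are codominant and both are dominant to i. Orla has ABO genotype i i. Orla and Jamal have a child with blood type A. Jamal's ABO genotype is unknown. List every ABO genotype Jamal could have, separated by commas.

For each candidate genotype of Jamal, check whether crossing it with i i can produce every observed child phenotype.
  I^A I^A → possible child types {A} ✓
  I^A I^B → possible child types {A, B} ✓
  I^A i → possible child types {O, A} ✓
  I^B I^B → possible child types {B} ✗
  I^B i → possible child types {O, B} ✗
  i i → possible child types {O} ✗

I^A I^A, I^A I^B, I^A i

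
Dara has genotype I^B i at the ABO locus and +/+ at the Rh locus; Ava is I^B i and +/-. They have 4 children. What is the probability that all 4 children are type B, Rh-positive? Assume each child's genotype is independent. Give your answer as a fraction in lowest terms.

81/256

ABO cross I^B i × I^B i → 1/4 O, 3/4 B.
Rh cross +/+ × +/- → 1 Rh+; so P(type B, Rh-positive) = 3/4 × 1 = 3/4 per child.
All 4 independent: (3/4)^4 = 81/256.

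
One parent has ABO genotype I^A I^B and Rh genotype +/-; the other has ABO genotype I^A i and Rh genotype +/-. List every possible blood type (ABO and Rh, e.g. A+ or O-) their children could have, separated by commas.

Gametes from I^A I^B × I^A i give offspring ABO genotypes I^A I^A, I^A I^B, I^A i, I^B i, i.e. phenotypes A, B, AB.
Rh cross +/- × +/- → phenotypes Rh+, Rh-.
Combining independently: A+, A-, B+, B-, AB+, AB-.

A+, A-, B+, B-, AB+, AB-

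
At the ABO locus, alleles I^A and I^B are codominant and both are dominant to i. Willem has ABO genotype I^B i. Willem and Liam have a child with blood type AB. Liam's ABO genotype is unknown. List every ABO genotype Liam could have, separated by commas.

For each candidate genotype of Liam, check whether crossing it with I^B i can produce every observed child phenotype.
  I^A I^A → possible child types {A, AB} ✓
  I^A I^B → possible child types {A, B, AB} ✓
  I^A i → possible child types {O, A, B, AB} ✓
  I^B I^B → possible child types {B} ✗
  I^B i → possible child types {O, B} ✗
  i i → possible child types {O, B} ✗

I^A I^A, I^A I^B, I^A i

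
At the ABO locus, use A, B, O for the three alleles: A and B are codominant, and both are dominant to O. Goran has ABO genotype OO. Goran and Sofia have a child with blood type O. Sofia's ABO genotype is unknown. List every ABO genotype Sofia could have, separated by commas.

For each candidate genotype of Sofia, check whether crossing it with OO can produce every observed child phenotype.
  AA → possible child types {A} ✗
  AB → possible child types {A, B} ✗
  AO → possible child types {O, A} ✓
  BB → possible child types {B} ✗
  BO → possible child types {O, B} ✓
  OO → possible child types {O} ✓

AO, BO, OO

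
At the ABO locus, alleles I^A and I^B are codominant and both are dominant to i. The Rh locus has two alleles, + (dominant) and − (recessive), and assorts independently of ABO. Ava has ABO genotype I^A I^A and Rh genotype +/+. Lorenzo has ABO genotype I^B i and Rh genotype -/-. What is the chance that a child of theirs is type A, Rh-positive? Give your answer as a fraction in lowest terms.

ABO cross I^A I^A × I^B i → offspring phenotypes: 1/2 A, 1/2 AB.
Rh cross +/+ × -/- → 1 Rh+.
Independent loci: P(type A, Rh-positive) = 1/2 × 1 = 1/2.

1/2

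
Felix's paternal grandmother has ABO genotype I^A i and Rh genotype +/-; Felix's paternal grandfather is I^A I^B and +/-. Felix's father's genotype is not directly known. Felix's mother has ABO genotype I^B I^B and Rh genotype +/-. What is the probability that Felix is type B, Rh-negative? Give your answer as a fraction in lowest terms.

Felix's father's ABO genotype from I^A i × I^A I^B: 1/4 I^A I^A, 1/4 I^A I^B, 1/4 I^A i, 1/4 I^B i.
Crossing each possibility with the mother I^B I^B and summing P(type B): 1/4·0 + 1/4·1/2 + 1/4·1/2 + 1/4·1 = 1/2.
Similarly for Rh via the father's Rh distribution: P(Rh-) = 1/4.
Independent loci: 1/2 × 1/4 = 1/8.

1/8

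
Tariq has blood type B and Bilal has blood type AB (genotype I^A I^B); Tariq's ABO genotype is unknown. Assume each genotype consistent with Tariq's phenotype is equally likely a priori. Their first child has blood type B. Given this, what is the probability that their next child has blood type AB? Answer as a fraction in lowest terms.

Possible genotypes: Tariq ∈ {I^B I^B, I^B i}; Bilal ∈ {I^A I^B}.
Weight each parental genotype pair by prior × P(type-B child):
  I^B I^B × I^A I^B: posterior weight 1/2; P(next child type AB) = 1/2.
  I^B i × I^A I^B: posterior weight 1/2; P(next child type AB) = 1/4.
Weighted sum = 3/8.

3/8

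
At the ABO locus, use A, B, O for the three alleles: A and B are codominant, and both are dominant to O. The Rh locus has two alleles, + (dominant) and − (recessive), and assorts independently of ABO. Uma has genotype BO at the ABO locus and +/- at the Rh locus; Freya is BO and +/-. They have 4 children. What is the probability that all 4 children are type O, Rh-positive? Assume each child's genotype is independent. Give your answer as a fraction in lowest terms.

81/65536

ABO cross BO × BO → 1/4 O, 3/4 B.
Rh cross +/- × +/- → 3/4 Rh+, 1/4 Rh-; so P(type O, Rh-positive) = 1/4 × 3/4 = 3/16 per child.
All 4 independent: (3/16)^4 = 81/65536.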